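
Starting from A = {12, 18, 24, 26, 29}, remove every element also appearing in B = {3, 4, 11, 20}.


A \ B = elements in A but not in B
A = {12, 18, 24, 26, 29}
B = {3, 4, 11, 20}
Remove from A any elements in B
A \ B = {12, 18, 24, 26, 29}

A \ B = {12, 18, 24, 26, 29}


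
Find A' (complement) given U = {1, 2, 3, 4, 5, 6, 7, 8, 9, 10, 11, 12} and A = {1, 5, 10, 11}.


Aᶜ = U \ A = elements in U but not in A
U = {1, 2, 3, 4, 5, 6, 7, 8, 9, 10, 11, 12}
A = {1, 5, 10, 11}
Aᶜ = {2, 3, 4, 6, 7, 8, 9, 12}

Aᶜ = {2, 3, 4, 6, 7, 8, 9, 12}


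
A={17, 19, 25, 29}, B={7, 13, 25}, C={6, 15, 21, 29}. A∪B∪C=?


A ∪ B = {7, 13, 17, 19, 25, 29}
(A ∪ B) ∪ C = {6, 7, 13, 15, 17, 19, 21, 25, 29}

A ∪ B ∪ C = {6, 7, 13, 15, 17, 19, 21, 25, 29}


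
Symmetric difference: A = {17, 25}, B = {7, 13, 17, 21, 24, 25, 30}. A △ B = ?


A △ B = (A \ B) ∪ (B \ A) = elements in exactly one of A or B
A \ B = ∅
B \ A = {7, 13, 21, 24, 30}
A △ B = {7, 13, 21, 24, 30}

A △ B = {7, 13, 21, 24, 30}


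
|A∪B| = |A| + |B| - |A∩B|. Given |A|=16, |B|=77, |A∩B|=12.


|A ∪ B| = |A| + |B| - |A ∩ B|
= 16 + 77 - 12
= 81

|A ∪ B| = 81


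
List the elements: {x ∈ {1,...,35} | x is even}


Checking each candidate:
Condition: even numbers in {1,...,35}
Result = {2, 4, 6, 8, 10, 12, 14, 16, 18, 20, 22, 24, 26, 28, 30, 32, 34}

{2, 4, 6, 8, 10, 12, 14, 16, 18, 20, 22, 24, 26, 28, 30, 32, 34}


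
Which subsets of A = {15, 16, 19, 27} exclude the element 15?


A subset of A that omits 15 is a subset of A \ {15}, so there are 2^(n-1) = 2^3 = 8 of them.
Subsets excluding 15: ∅, {16}, {19}, {27}, {16, 19}, {16, 27}, {19, 27}, {16, 19, 27}

Subsets excluding 15 (8 total): ∅, {16}, {19}, {27}, {16, 19}, {16, 27}, {19, 27}, {16, 19, 27}


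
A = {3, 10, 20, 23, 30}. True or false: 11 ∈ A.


A = {3, 10, 20, 23, 30}
Checking if 11 is in A
11 is not in A → False

11 ∉ A


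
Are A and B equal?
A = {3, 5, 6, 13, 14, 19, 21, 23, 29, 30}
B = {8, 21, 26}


Two sets are equal iff they have exactly the same elements.
A = {3, 5, 6, 13, 14, 19, 21, 23, 29, 30}
B = {8, 21, 26}
Differences: {3, 5, 6, 8, 13, 14, 19, 23, 26, 29, 30}
A ≠ B

No, A ≠ B


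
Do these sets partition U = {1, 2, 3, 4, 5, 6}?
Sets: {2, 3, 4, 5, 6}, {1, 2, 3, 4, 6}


A partition requires: (1) non-empty parts, (2) pairwise disjoint, (3) union = U
Parts: {2, 3, 4, 5, 6}, {1, 2, 3, 4, 6}
Union of parts: {1, 2, 3, 4, 5, 6}
U = {1, 2, 3, 4, 5, 6}
All non-empty? True
Pairwise disjoint? False
Covers U? True

No, not a valid partition


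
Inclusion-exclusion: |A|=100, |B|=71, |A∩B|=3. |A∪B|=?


|A ∪ B| = |A| + |B| - |A ∩ B|
= 100 + 71 - 3
= 168

|A ∪ B| = 168


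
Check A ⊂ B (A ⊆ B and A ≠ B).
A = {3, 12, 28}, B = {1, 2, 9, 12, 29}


A ⊂ B requires: A ⊆ B AND A ≠ B.
A ⊆ B? No
A ⊄ B, so A is not a proper subset.

No, A is not a proper subset of B


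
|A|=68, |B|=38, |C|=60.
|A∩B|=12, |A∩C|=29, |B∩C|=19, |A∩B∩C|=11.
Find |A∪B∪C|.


|A∪B∪C| = |A|+|B|+|C| - |A∩B|-|A∩C|-|B∩C| + |A∩B∩C|
= 68+38+60 - 12-29-19 + 11
= 166 - 60 + 11
= 117

|A ∪ B ∪ C| = 117


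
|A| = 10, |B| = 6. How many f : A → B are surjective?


n = |A| = 10, k = |B| = 6. Surjections via inclusion-exclusion:
S(n,k) = Σ(-1)^i × C(k,i) × (k-i)^n, i=0 to k
i=0: (-1)^0×C(6,0)×6^10 = 60466176
i=1: (-1)^1×C(6,1)×5^10 = -58593750
i=2: (-1)^2×C(6,2)×4^10 = 15728640
i=3: (-1)^3×C(6,3)×3^10 = -1180980
i=4: (-1)^4×C(6,4)×2^10 = 15360
i=5: (-1)^5×C(6,5)×1^10 = -6
i=6: (-1)^6×C(6,6)×0^10 = 0
Total = 16435440

Number of surjections = 16435440


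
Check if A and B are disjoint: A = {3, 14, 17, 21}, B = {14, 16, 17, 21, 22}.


Disjoint means A ∩ B = ∅.
A ∩ B = {14, 17, 21}
A ∩ B ≠ ∅, so A and B are NOT disjoint.

No, A and B are not disjoint (A ∩ B = {14, 17, 21})


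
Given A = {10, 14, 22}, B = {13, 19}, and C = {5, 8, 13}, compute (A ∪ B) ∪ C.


A ∪ B = {10, 13, 14, 19, 22}
(A ∪ B) ∪ C = {5, 8, 10, 13, 14, 19, 22}

A ∪ B ∪ C = {5, 8, 10, 13, 14, 19, 22}


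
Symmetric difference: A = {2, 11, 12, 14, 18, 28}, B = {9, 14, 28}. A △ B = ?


A △ B = (A \ B) ∪ (B \ A) = elements in exactly one of A or B
A \ B = {2, 11, 12, 18}
B \ A = {9}
A △ B = {2, 9, 11, 12, 18}

A △ B = {2, 9, 11, 12, 18}


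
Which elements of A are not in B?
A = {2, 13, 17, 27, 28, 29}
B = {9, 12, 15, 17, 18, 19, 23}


A \ B = elements in A but not in B
A = {2, 13, 17, 27, 28, 29}
B = {9, 12, 15, 17, 18, 19, 23}
Remove from A any elements in B
A \ B = {2, 13, 27, 28, 29}

A \ B = {2, 13, 27, 28, 29}


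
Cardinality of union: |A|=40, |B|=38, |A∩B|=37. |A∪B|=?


|A ∪ B| = |A| + |B| - |A ∩ B|
= 40 + 38 - 37
= 41

|A ∪ B| = 41


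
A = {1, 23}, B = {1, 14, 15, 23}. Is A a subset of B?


A ⊆ B means every element of A is in B.
All elements of A are in B.
So A ⊆ B.

Yes, A ⊆ B


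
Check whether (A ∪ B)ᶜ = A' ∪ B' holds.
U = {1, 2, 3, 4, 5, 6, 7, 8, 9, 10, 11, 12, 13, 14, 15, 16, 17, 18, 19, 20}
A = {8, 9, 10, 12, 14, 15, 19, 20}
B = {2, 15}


LHS: A ∪ B = {2, 8, 9, 10, 12, 14, 15, 19, 20}
(A ∪ B)' = U \ (A ∪ B) = {1, 3, 4, 5, 6, 7, 11, 13, 16, 17, 18}
A' = {1, 2, 3, 4, 5, 6, 7, 11, 13, 16, 17, 18}, B' = {1, 3, 4, 5, 6, 7, 8, 9, 10, 11, 12, 13, 14, 16, 17, 18, 19, 20}
Claimed RHS: A' ∪ B' = {1, 2, 3, 4, 5, 6, 7, 8, 9, 10, 11, 12, 13, 14, 16, 17, 18, 19, 20}
Identity is INVALID: LHS = {1, 3, 4, 5, 6, 7, 11, 13, 16, 17, 18} but the RHS claimed here equals {1, 2, 3, 4, 5, 6, 7, 8, 9, 10, 11, 12, 13, 14, 16, 17, 18, 19, 20}. The correct form is (A ∪ B)' = A' ∩ B'.

Identity is invalid: (A ∪ B)' = {1, 3, 4, 5, 6, 7, 11, 13, 16, 17, 18} but A' ∪ B' = {1, 2, 3, 4, 5, 6, 7, 8, 9, 10, 11, 12, 13, 14, 16, 17, 18, 19, 20}. The correct De Morgan law is (A ∪ B)' = A' ∩ B'.


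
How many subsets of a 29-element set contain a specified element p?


Subsets of A containing p correspond to subsets of A \ {p}, which has 28 elements.
Count = 2^(n-1) = 2^28
= 268435456

Number of subsets containing p = 268435456


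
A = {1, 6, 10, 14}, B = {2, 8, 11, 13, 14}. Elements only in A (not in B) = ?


A = {1, 6, 10, 14}
B = {2, 8, 11, 13, 14}
Region: only in A (not in B)
Elements: {1, 6, 10}

Elements only in A (not in B): {1, 6, 10}


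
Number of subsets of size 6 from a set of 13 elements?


C(n,k) = n! / (k!(n-k)!)
C(13,6) = 13! / (6!7!)
= 1716

C(13,6) = 1716


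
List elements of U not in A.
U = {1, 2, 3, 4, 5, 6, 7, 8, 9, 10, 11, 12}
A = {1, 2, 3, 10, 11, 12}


Aᶜ = U \ A = elements in U but not in A
U = {1, 2, 3, 4, 5, 6, 7, 8, 9, 10, 11, 12}
A = {1, 2, 3, 10, 11, 12}
Aᶜ = {4, 5, 6, 7, 8, 9}

Aᶜ = {4, 5, 6, 7, 8, 9}


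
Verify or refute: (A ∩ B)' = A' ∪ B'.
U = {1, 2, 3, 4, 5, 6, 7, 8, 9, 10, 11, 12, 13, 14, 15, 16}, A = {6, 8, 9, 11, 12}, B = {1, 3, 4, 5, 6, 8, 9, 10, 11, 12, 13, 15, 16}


LHS: A ∩ B = {6, 8, 9, 11, 12}
(A ∩ B)' = U \ (A ∩ B) = {1, 2, 3, 4, 5, 7, 10, 13, 14, 15, 16}
A' = {1, 2, 3, 4, 5, 7, 10, 13, 14, 15, 16}, B' = {2, 7, 14}
Claimed RHS: A' ∪ B' = {1, 2, 3, 4, 5, 7, 10, 13, 14, 15, 16}
Identity is VALID: LHS = RHS = {1, 2, 3, 4, 5, 7, 10, 13, 14, 15, 16} ✓

Identity is valid. (A ∩ B)' = A' ∪ B' = {1, 2, 3, 4, 5, 7, 10, 13, 14, 15, 16}


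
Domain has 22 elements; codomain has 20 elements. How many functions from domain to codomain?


Each of |A| = 22 inputs maps to any of |B| = 20 outputs.
# functions = |B|^|A| = 20^22
= 41943040000000000000000000000

Number of functions = 41943040000000000000000000000


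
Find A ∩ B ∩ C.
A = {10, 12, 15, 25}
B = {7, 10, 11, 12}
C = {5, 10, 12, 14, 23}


A ∩ B = {10, 12}
(A ∩ B) ∩ C = {10, 12}

A ∩ B ∩ C = {10, 12}


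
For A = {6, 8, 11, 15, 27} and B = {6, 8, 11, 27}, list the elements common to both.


A ∩ B = elements in both A and B
A = {6, 8, 11, 15, 27}
B = {6, 8, 11, 27}
A ∩ B = {6, 8, 11, 27}

A ∩ B = {6, 8, 11, 27}


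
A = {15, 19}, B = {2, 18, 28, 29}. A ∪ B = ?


A ∪ B = all elements in A or B (or both)
A = {15, 19}
B = {2, 18, 28, 29}
A ∪ B = {2, 15, 18, 19, 28, 29}

A ∪ B = {2, 15, 18, 19, 28, 29}


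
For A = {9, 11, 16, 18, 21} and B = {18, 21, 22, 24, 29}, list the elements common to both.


A ∩ B = elements in both A and B
A = {9, 11, 16, 18, 21}
B = {18, 21, 22, 24, 29}
A ∩ B = {18, 21}

A ∩ B = {18, 21}


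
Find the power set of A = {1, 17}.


|A| = 2, so |P(A)| = 2^2 = 4
Enumerate subsets by cardinality (0 to 2):
∅, {1}, {17}, {1, 17}

P(A) has 4 subsets: ∅, {1}, {17}, {1, 17}


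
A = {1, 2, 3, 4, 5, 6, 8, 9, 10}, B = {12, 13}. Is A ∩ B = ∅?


Disjoint means A ∩ B = ∅.
A ∩ B = ∅
A ∩ B = ∅, so A and B are disjoint.

Yes, A and B are disjoint


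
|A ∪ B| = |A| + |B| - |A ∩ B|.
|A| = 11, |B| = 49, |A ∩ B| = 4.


|A ∪ B| = |A| + |B| - |A ∩ B|
= 11 + 49 - 4
= 56

|A ∪ B| = 56


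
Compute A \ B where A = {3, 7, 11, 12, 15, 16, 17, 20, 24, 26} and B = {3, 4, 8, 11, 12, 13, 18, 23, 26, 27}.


A \ B = elements in A but not in B
A = {3, 7, 11, 12, 15, 16, 17, 20, 24, 26}
B = {3, 4, 8, 11, 12, 13, 18, 23, 26, 27}
Remove from A any elements in B
A \ B = {7, 15, 16, 17, 20, 24}

A \ B = {7, 15, 16, 17, 20, 24}


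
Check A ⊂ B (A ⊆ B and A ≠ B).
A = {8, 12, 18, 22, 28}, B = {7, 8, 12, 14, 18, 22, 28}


A ⊂ B requires: A ⊆ B AND A ≠ B.
A ⊆ B? Yes
A = B? No
A ⊂ B: Yes (A is a proper subset of B)

Yes, A ⊂ B


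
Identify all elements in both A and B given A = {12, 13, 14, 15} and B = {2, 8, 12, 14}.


A = {12, 13, 14, 15}
B = {2, 8, 12, 14}
Region: in both A and B
Elements: {12, 14}

Elements in both A and B: {12, 14}


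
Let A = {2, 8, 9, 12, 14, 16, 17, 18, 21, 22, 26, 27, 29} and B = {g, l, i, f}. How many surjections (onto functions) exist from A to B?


n = |A| = 13, k = |B| = 4. Surjections via inclusion-exclusion:
S(n,k) = Σ(-1)^i × C(k,i) × (k-i)^n, i=0 to k
i=0: (-1)^0×C(4,0)×4^13 = 67108864
i=1: (-1)^1×C(4,1)×3^13 = -6377292
i=2: (-1)^2×C(4,2)×2^13 = 49152
i=3: (-1)^3×C(4,3)×1^13 = -4
i=4: (-1)^4×C(4,4)×0^13 = 0
Total = 60780720

Number of surjections = 60780720


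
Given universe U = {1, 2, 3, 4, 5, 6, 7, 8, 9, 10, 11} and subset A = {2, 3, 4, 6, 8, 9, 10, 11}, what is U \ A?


Aᶜ = U \ A = elements in U but not in A
U = {1, 2, 3, 4, 5, 6, 7, 8, 9, 10, 11}
A = {2, 3, 4, 6, 8, 9, 10, 11}
Aᶜ = {1, 5, 7}

Aᶜ = {1, 5, 7}


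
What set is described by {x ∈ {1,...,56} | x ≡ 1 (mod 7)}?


Checking each candidate:
Condition: x in {1,...,56} with x ≡ 1 (mod 7)
Result = {1, 8, 15, 22, 29, 36, 43, 50}

{1, 8, 15, 22, 29, 36, 43, 50}


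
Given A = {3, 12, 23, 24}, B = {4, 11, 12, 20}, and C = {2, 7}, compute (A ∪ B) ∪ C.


A ∪ B = {3, 4, 11, 12, 20, 23, 24}
(A ∪ B) ∪ C = {2, 3, 4, 7, 11, 12, 20, 23, 24}

A ∪ B ∪ C = {2, 3, 4, 7, 11, 12, 20, 23, 24}


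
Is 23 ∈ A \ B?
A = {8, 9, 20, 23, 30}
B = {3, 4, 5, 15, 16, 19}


A = {8, 9, 20, 23, 30}, B = {3, 4, 5, 15, 16, 19}
A \ B = elements in A but not in B
A \ B = {8, 9, 20, 23, 30}
Checking if 23 ∈ A \ B
23 is in A \ B → True

23 ∈ A \ B


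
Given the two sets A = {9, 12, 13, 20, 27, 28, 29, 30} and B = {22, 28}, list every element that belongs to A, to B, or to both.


A ∪ B = all elements in A or B (or both)
A = {9, 12, 13, 20, 27, 28, 29, 30}
B = {22, 28}
A ∪ B = {9, 12, 13, 20, 22, 27, 28, 29, 30}

A ∪ B = {9, 12, 13, 20, 22, 27, 28, 29, 30}


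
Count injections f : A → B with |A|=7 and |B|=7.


An injection sends each of |A| = 7 inputs to a distinct output in B.
# injections = |B|·(|B|-1)·…·(|B|-|A|+1) = 7! / (7 - 7)!
= 7 × 6 × 5 × 4 × 3 × 2 × 1
= 5040

Number of injections = 5040


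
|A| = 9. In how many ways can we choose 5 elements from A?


C(n,k) = n! / (k!(n-k)!)
C(9,5) = 9! / (5!4!)
= 126

C(9,5) = 126


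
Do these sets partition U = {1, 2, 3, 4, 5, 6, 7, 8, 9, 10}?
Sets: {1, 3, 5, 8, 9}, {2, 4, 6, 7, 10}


A partition requires: (1) non-empty parts, (2) pairwise disjoint, (3) union = U
Parts: {1, 3, 5, 8, 9}, {2, 4, 6, 7, 10}
Union of parts: {1, 2, 3, 4, 5, 6, 7, 8, 9, 10}
U = {1, 2, 3, 4, 5, 6, 7, 8, 9, 10}
All non-empty? True
Pairwise disjoint? True
Covers U? True

Yes, valid partition


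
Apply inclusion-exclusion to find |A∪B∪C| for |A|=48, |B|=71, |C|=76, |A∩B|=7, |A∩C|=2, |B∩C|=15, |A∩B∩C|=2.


|A∪B∪C| = |A|+|B|+|C| - |A∩B|-|A∩C|-|B∩C| + |A∩B∩C|
= 48+71+76 - 7-2-15 + 2
= 195 - 24 + 2
= 173

|A ∪ B ∪ C| = 173


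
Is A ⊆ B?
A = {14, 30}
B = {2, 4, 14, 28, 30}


A ⊆ B means every element of A is in B.
All elements of A are in B.
So A ⊆ B.

Yes, A ⊆ B


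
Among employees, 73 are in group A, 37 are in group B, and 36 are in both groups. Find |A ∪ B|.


|A ∪ B| = |A| + |B| - |A ∩ B|
= 73 + 37 - 36
= 74

|A ∪ B| = 74


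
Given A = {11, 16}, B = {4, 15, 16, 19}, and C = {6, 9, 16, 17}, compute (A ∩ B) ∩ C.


A ∩ B = {16}
(A ∩ B) ∩ C = {16}

A ∩ B ∩ C = {16}


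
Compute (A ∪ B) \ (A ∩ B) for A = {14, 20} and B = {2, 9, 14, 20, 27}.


A △ B = (A \ B) ∪ (B \ A) = elements in exactly one of A or B
A \ B = ∅
B \ A = {2, 9, 27}
A △ B = {2, 9, 27}

A △ B = {2, 9, 27}


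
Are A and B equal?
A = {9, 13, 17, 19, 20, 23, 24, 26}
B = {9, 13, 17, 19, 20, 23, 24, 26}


Two sets are equal iff they have exactly the same elements.
A = {9, 13, 17, 19, 20, 23, 24, 26}
B = {9, 13, 17, 19, 20, 23, 24, 26}
Same elements → A = B

Yes, A = B


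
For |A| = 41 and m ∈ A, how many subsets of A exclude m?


Subsets of A avoiding m are subsets of A \ {m}, which has 40 elements.
Count = 2^(n-1) = 2^40
= 1099511627776

Number of subsets avoiding m = 1099511627776


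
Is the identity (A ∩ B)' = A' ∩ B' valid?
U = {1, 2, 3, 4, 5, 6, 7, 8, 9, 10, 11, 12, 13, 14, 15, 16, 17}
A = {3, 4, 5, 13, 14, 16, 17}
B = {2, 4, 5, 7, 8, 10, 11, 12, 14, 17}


LHS: A ∩ B = {4, 5, 14, 17}
(A ∩ B)' = U \ (A ∩ B) = {1, 2, 3, 6, 7, 8, 9, 10, 11, 12, 13, 15, 16}
A' = {1, 2, 6, 7, 8, 9, 10, 11, 12, 15}, B' = {1, 3, 6, 9, 13, 15, 16}
Claimed RHS: A' ∩ B' = {1, 6, 9, 15}
Identity is INVALID: LHS = {1, 2, 3, 6, 7, 8, 9, 10, 11, 12, 13, 15, 16} but the RHS claimed here equals {1, 6, 9, 15}. The correct form is (A ∩ B)' = A' ∪ B'.

Identity is invalid: (A ∩ B)' = {1, 2, 3, 6, 7, 8, 9, 10, 11, 12, 13, 15, 16} but A' ∩ B' = {1, 6, 9, 15}. The correct De Morgan law is (A ∩ B)' = A' ∪ B'.


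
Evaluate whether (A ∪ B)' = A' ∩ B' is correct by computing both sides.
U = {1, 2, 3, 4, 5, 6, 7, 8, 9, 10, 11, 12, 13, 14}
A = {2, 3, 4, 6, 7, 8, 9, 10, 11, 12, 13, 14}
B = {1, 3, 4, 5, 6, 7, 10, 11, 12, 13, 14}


LHS: A ∪ B = {1, 2, 3, 4, 5, 6, 7, 8, 9, 10, 11, 12, 13, 14}
(A ∪ B)' = U \ (A ∪ B) = ∅
A' = {1, 5}, B' = {2, 8, 9}
Claimed RHS: A' ∩ B' = ∅
Identity is VALID: LHS = RHS = ∅ ✓

Identity is valid. (A ∪ B)' = A' ∩ B' = ∅


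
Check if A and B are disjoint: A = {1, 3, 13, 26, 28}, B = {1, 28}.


Disjoint means A ∩ B = ∅.
A ∩ B = {1, 28}
A ∩ B ≠ ∅, so A and B are NOT disjoint.

No, A and B are not disjoint (A ∩ B = {1, 28})


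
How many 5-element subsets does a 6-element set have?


C(n,k) = n! / (k!(n-k)!)
C(6,5) = 6! / (5!1!)
= 6

C(6,5) = 6


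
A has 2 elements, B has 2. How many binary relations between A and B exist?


A relation from A to B is any subset of A × B.
|A × B| = 2 × 2 = 4
# relations = 2^|A × B| = 2^4 = 16

Number of relations = 16


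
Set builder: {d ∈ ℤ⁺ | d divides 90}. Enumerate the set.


Checking each candidate:
Condition: positive divisors of 90
Result = {1, 2, 3, 5, 6, 9, 10, 15, 18, 30, 45, 90}

{1, 2, 3, 5, 6, 9, 10, 15, 18, 30, 45, 90}


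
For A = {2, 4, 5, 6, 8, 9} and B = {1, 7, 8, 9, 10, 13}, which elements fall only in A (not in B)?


A = {2, 4, 5, 6, 8, 9}
B = {1, 7, 8, 9, 10, 13}
Region: only in A (not in B)
Elements: {2, 4, 5, 6}

Elements only in A (not in B): {2, 4, 5, 6}


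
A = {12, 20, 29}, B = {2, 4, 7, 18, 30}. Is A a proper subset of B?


A ⊂ B requires: A ⊆ B AND A ≠ B.
A ⊆ B? No
A ⊄ B, so A is not a proper subset.

No, A is not a proper subset of B


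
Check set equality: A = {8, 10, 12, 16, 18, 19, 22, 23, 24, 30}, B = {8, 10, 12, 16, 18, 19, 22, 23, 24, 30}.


Two sets are equal iff they have exactly the same elements.
A = {8, 10, 12, 16, 18, 19, 22, 23, 24, 30}
B = {8, 10, 12, 16, 18, 19, 22, 23, 24, 30}
Same elements → A = B

Yes, A = B


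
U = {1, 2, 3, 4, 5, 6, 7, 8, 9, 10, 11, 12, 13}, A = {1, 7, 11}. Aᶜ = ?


Aᶜ = U \ A = elements in U but not in A
U = {1, 2, 3, 4, 5, 6, 7, 8, 9, 10, 11, 12, 13}
A = {1, 7, 11}
Aᶜ = {2, 3, 4, 5, 6, 8, 9, 10, 12, 13}

Aᶜ = {2, 3, 4, 5, 6, 8, 9, 10, 12, 13}


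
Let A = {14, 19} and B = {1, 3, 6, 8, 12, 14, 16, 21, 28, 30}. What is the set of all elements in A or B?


A ∪ B = all elements in A or B (or both)
A = {14, 19}
B = {1, 3, 6, 8, 12, 14, 16, 21, 28, 30}
A ∪ B = {1, 3, 6, 8, 12, 14, 16, 19, 21, 28, 30}

A ∪ B = {1, 3, 6, 8, 12, 14, 16, 19, 21, 28, 30}


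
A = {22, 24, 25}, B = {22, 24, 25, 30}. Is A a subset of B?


A ⊆ B means every element of A is in B.
All elements of A are in B.
So A ⊆ B.

Yes, A ⊆ B


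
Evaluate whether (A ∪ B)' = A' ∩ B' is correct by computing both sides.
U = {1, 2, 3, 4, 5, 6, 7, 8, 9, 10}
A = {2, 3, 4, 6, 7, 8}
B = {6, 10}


LHS: A ∪ B = {2, 3, 4, 6, 7, 8, 10}
(A ∪ B)' = U \ (A ∪ B) = {1, 5, 9}
A' = {1, 5, 9, 10}, B' = {1, 2, 3, 4, 5, 7, 8, 9}
Claimed RHS: A' ∩ B' = {1, 5, 9}
Identity is VALID: LHS = RHS = {1, 5, 9} ✓

Identity is valid. (A ∪ B)' = A' ∩ B' = {1, 5, 9}


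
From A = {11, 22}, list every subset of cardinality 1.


|A| = 2, so A has C(2,1) = 2 subsets of size 1.
Enumerate by choosing 1 elements from A at a time:
{11}, {22}

1-element subsets (2 total): {11}, {22}


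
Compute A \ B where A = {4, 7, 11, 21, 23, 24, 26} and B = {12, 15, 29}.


A \ B = elements in A but not in B
A = {4, 7, 11, 21, 23, 24, 26}
B = {12, 15, 29}
Remove from A any elements in B
A \ B = {4, 7, 11, 21, 23, 24, 26}

A \ B = {4, 7, 11, 21, 23, 24, 26}


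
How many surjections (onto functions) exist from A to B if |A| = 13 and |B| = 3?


n = |A| = 13, k = |B| = 3. Surjections via inclusion-exclusion:
S(n,k) = Σ(-1)^i × C(k,i) × (k-i)^n, i=0 to k
i=0: (-1)^0×C(3,0)×3^13 = 1594323
i=1: (-1)^1×C(3,1)×2^13 = -24576
i=2: (-1)^2×C(3,2)×1^13 = 3
i=3: (-1)^3×C(3,3)×0^13 = 0
Total = 1569750

Number of surjections = 1569750


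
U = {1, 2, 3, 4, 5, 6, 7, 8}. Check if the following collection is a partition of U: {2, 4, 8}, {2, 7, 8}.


A partition requires: (1) non-empty parts, (2) pairwise disjoint, (3) union = U
Parts: {2, 4, 8}, {2, 7, 8}
Union of parts: {2, 4, 7, 8}
U = {1, 2, 3, 4, 5, 6, 7, 8}
All non-empty? True
Pairwise disjoint? False
Covers U? False

No, not a valid partition


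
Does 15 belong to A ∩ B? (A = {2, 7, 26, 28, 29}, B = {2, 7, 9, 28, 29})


A = {2, 7, 26, 28, 29}, B = {2, 7, 9, 28, 29}
A ∩ B = elements in both A and B
A ∩ B = {2, 7, 28, 29}
Checking if 15 ∈ A ∩ B
15 is not in A ∩ B → False

15 ∉ A ∩ B


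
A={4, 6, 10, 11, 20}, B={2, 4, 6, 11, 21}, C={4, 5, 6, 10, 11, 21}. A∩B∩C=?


A ∩ B = {4, 6, 11}
(A ∩ B) ∩ C = {4, 6, 11}

A ∩ B ∩ C = {4, 6, 11}


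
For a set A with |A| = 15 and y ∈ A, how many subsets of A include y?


Subsets of A containing y correspond to subsets of A \ {y}, which has 14 elements.
Count = 2^(n-1) = 2^14
= 16384

Number of subsets containing y = 16384


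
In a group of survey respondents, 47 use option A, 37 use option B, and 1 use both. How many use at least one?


|A ∪ B| = |A| + |B| - |A ∩ B|
= 47 + 37 - 1
= 83

|A ∪ B| = 83


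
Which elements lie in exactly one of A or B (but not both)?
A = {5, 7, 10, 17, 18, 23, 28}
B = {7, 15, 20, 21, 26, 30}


A △ B = (A \ B) ∪ (B \ A) = elements in exactly one of A or B
A \ B = {5, 10, 17, 18, 23, 28}
B \ A = {15, 20, 21, 26, 30}
A △ B = {5, 10, 15, 17, 18, 20, 21, 23, 26, 28, 30}

A △ B = {5, 10, 15, 17, 18, 20, 21, 23, 26, 28, 30}


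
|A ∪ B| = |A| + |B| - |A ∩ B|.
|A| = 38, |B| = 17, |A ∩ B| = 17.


|A ∪ B| = |A| + |B| - |A ∩ B|
= 38 + 17 - 17
= 38

|A ∪ B| = 38


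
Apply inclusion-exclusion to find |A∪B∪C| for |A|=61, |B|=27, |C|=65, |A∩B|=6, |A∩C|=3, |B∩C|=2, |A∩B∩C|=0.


|A∪B∪C| = |A|+|B|+|C| - |A∩B|-|A∩C|-|B∩C| + |A∩B∩C|
= 61+27+65 - 6-3-2 + 0
= 153 - 11 + 0
= 142

|A ∪ B ∪ C| = 142


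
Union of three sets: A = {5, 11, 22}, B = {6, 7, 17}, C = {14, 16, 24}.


A ∪ B = {5, 6, 7, 11, 17, 22}
(A ∪ B) ∪ C = {5, 6, 7, 11, 14, 16, 17, 22, 24}

A ∪ B ∪ C = {5, 6, 7, 11, 14, 16, 17, 22, 24}


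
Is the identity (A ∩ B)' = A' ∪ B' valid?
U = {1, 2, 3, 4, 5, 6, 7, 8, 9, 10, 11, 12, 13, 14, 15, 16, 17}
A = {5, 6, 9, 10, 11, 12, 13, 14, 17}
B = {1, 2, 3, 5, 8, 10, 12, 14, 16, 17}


LHS: A ∩ B = {5, 10, 12, 14, 17}
(A ∩ B)' = U \ (A ∩ B) = {1, 2, 3, 4, 6, 7, 8, 9, 11, 13, 15, 16}
A' = {1, 2, 3, 4, 7, 8, 15, 16}, B' = {4, 6, 7, 9, 11, 13, 15}
Claimed RHS: A' ∪ B' = {1, 2, 3, 4, 6, 7, 8, 9, 11, 13, 15, 16}
Identity is VALID: LHS = RHS = {1, 2, 3, 4, 6, 7, 8, 9, 11, 13, 15, 16} ✓

Identity is valid. (A ∩ B)' = A' ∪ B' = {1, 2, 3, 4, 6, 7, 8, 9, 11, 13, 15, 16}


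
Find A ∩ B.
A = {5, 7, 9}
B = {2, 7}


A ∩ B = elements in both A and B
A = {5, 7, 9}
B = {2, 7}
A ∩ B = {7}

A ∩ B = {7}


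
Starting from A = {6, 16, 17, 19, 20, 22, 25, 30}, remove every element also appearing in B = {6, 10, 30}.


A \ B = elements in A but not in B
A = {6, 16, 17, 19, 20, 22, 25, 30}
B = {6, 10, 30}
Remove from A any elements in B
A \ B = {16, 17, 19, 20, 22, 25}

A \ B = {16, 17, 19, 20, 22, 25}


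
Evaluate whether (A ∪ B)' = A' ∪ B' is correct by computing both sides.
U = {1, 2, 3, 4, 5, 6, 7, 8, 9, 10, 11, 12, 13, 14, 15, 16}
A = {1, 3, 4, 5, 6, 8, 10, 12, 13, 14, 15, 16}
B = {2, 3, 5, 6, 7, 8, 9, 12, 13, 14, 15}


LHS: A ∪ B = {1, 2, 3, 4, 5, 6, 7, 8, 9, 10, 12, 13, 14, 15, 16}
(A ∪ B)' = U \ (A ∪ B) = {11}
A' = {2, 7, 9, 11}, B' = {1, 4, 10, 11, 16}
Claimed RHS: A' ∪ B' = {1, 2, 4, 7, 9, 10, 11, 16}
Identity is INVALID: LHS = {11} but the RHS claimed here equals {1, 2, 4, 7, 9, 10, 11, 16}. The correct form is (A ∪ B)' = A' ∩ B'.

Identity is invalid: (A ∪ B)' = {11} but A' ∪ B' = {1, 2, 4, 7, 9, 10, 11, 16}. The correct De Morgan law is (A ∪ B)' = A' ∩ B'.


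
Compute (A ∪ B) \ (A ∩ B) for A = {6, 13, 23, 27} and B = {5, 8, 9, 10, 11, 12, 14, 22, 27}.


A △ B = (A \ B) ∪ (B \ A) = elements in exactly one of A or B
A \ B = {6, 13, 23}
B \ A = {5, 8, 9, 10, 11, 12, 14, 22}
A △ B = {5, 6, 8, 9, 10, 11, 12, 13, 14, 22, 23}

A △ B = {5, 6, 8, 9, 10, 11, 12, 13, 14, 22, 23}


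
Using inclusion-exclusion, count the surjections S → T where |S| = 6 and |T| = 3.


n = |S| = 6, k = |T| = 3. Surjections via inclusion-exclusion:
S(n,k) = Σ(-1)^i × C(k,i) × (k-i)^n, i=0 to k
i=0: (-1)^0×C(3,0)×3^6 = 729
i=1: (-1)^1×C(3,1)×2^6 = -192
i=2: (-1)^2×C(3,2)×1^6 = 3
i=3: (-1)^3×C(3,3)×0^6 = 0
Total = 540

Number of surjections = 540


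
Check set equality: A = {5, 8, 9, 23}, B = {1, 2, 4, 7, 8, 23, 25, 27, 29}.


Two sets are equal iff they have exactly the same elements.
A = {5, 8, 9, 23}
B = {1, 2, 4, 7, 8, 23, 25, 27, 29}
Differences: {1, 2, 4, 5, 7, 9, 25, 27, 29}
A ≠ B

No, A ≠ B


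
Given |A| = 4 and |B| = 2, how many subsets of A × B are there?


A relation from A to B is any subset of A × B.
|A × B| = 4 × 2 = 8
# relations = 2^|A × B| = 2^8 = 256

Number of relations = 256


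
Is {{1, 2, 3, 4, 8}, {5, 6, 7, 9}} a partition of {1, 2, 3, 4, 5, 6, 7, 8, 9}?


A partition requires: (1) non-empty parts, (2) pairwise disjoint, (3) union = U
Parts: {1, 2, 3, 4, 8}, {5, 6, 7, 9}
Union of parts: {1, 2, 3, 4, 5, 6, 7, 8, 9}
U = {1, 2, 3, 4, 5, 6, 7, 8, 9}
All non-empty? True
Pairwise disjoint? True
Covers U? True

Yes, valid partition


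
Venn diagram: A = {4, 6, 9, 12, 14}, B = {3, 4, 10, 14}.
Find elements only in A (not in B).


A = {4, 6, 9, 12, 14}
B = {3, 4, 10, 14}
Region: only in A (not in B)
Elements: {6, 9, 12}

Elements only in A (not in B): {6, 9, 12}


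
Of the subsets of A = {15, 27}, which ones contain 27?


A subset of A contains 27 iff the remaining 1 elements form any subset of A \ {27}.
Count: 2^(n-1) = 2^1 = 2
Subsets containing 27: {27}, {15, 27}

Subsets containing 27 (2 total): {27}, {15, 27}


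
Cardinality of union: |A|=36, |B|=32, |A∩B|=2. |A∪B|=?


|A ∪ B| = |A| + |B| - |A ∩ B|
= 36 + 32 - 2
= 66

|A ∪ B| = 66


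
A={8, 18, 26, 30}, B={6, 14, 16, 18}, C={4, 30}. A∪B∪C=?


A ∪ B = {6, 8, 14, 16, 18, 26, 30}
(A ∪ B) ∪ C = {4, 6, 8, 14, 16, 18, 26, 30}

A ∪ B ∪ C = {4, 6, 8, 14, 16, 18, 26, 30}


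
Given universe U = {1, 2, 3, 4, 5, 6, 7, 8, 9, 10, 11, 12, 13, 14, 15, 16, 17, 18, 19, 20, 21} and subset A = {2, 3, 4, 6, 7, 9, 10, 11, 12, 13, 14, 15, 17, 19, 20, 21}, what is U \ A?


Aᶜ = U \ A = elements in U but not in A
U = {1, 2, 3, 4, 5, 6, 7, 8, 9, 10, 11, 12, 13, 14, 15, 16, 17, 18, 19, 20, 21}
A = {2, 3, 4, 6, 7, 9, 10, 11, 12, 13, 14, 15, 17, 19, 20, 21}
Aᶜ = {1, 5, 8, 16, 18}

Aᶜ = {1, 5, 8, 16, 18}


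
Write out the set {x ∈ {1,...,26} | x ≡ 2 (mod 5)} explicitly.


Checking each candidate:
Condition: x in {1,...,26} with x ≡ 2 (mod 5)
Result = {2, 7, 12, 17, 22}

{2, 7, 12, 17, 22}


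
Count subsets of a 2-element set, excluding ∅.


Total subsets = 2^n = 2^2 = 4
Non-empty subsets exclude the empty set: 2^n - 1
= 4 - 1
= 3

Number of non-empty subsets = 3


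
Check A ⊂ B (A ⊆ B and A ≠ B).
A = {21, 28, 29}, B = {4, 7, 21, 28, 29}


A ⊂ B requires: A ⊆ B AND A ≠ B.
A ⊆ B? Yes
A = B? No
A ⊂ B: Yes (A is a proper subset of B)

Yes, A ⊂ B


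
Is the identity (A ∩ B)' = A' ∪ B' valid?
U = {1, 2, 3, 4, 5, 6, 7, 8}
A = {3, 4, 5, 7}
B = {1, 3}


LHS: A ∩ B = {3}
(A ∩ B)' = U \ (A ∩ B) = {1, 2, 4, 5, 6, 7, 8}
A' = {1, 2, 6, 8}, B' = {2, 4, 5, 6, 7, 8}
Claimed RHS: A' ∪ B' = {1, 2, 4, 5, 6, 7, 8}
Identity is VALID: LHS = RHS = {1, 2, 4, 5, 6, 7, 8} ✓

Identity is valid. (A ∩ B)' = A' ∪ B' = {1, 2, 4, 5, 6, 7, 8}


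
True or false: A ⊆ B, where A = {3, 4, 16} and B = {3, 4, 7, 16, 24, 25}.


A ⊆ B means every element of A is in B.
All elements of A are in B.
So A ⊆ B.

Yes, A ⊆ B


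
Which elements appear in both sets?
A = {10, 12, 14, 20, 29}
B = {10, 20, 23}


A ∩ B = elements in both A and B
A = {10, 12, 14, 20, 29}
B = {10, 20, 23}
A ∩ B = {10, 20}

A ∩ B = {10, 20}


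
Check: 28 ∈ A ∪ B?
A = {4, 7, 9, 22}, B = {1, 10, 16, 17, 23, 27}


A = {4, 7, 9, 22}, B = {1, 10, 16, 17, 23, 27}
A ∪ B = all elements in A or B
A ∪ B = {1, 4, 7, 9, 10, 16, 17, 22, 23, 27}
Checking if 28 ∈ A ∪ B
28 is not in A ∪ B → False

28 ∉ A ∪ B


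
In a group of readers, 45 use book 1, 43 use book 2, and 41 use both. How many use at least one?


|A ∪ B| = |A| + |B| - |A ∩ B|
= 45 + 43 - 41
= 47

|A ∪ B| = 47


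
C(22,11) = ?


C(n,k) = n! / (k!(n-k)!)
C(22,11) = 22! / (11!11!)
= 705432

C(22,11) = 705432


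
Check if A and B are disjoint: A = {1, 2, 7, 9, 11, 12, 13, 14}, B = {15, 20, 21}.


Disjoint means A ∩ B = ∅.
A ∩ B = ∅
A ∩ B = ∅, so A and B are disjoint.

Yes, A and B are disjoint


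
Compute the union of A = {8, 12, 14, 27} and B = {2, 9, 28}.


A ∪ B = all elements in A or B (or both)
A = {8, 12, 14, 27}
B = {2, 9, 28}
A ∪ B = {2, 8, 9, 12, 14, 27, 28}

A ∪ B = {2, 8, 9, 12, 14, 27, 28}


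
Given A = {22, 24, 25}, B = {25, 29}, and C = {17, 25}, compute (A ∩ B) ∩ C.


A ∩ B = {25}
(A ∩ B) ∩ C = {25}

A ∩ B ∩ C = {25}


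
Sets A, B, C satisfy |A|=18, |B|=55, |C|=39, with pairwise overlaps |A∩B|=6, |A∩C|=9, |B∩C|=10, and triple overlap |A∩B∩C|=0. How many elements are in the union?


|A∪B∪C| = |A|+|B|+|C| - |A∩B|-|A∩C|-|B∩C| + |A∩B∩C|
= 18+55+39 - 6-9-10 + 0
= 112 - 25 + 0
= 87

|A ∪ B ∪ C| = 87


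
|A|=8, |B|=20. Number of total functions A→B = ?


Each of |A| = 8 inputs maps to any of |B| = 20 outputs.
# functions = |B|^|A| = 20^8
= 25600000000

Number of functions = 25600000000


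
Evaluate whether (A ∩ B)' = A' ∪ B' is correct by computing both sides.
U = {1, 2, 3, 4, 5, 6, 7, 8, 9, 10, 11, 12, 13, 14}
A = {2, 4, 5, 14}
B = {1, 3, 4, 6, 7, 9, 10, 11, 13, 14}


LHS: A ∩ B = {4, 14}
(A ∩ B)' = U \ (A ∩ B) = {1, 2, 3, 5, 6, 7, 8, 9, 10, 11, 12, 13}
A' = {1, 3, 6, 7, 8, 9, 10, 11, 12, 13}, B' = {2, 5, 8, 12}
Claimed RHS: A' ∪ B' = {1, 2, 3, 5, 6, 7, 8, 9, 10, 11, 12, 13}
Identity is VALID: LHS = RHS = {1, 2, 3, 5, 6, 7, 8, 9, 10, 11, 12, 13} ✓

Identity is valid. (A ∩ B)' = A' ∪ B' = {1, 2, 3, 5, 6, 7, 8, 9, 10, 11, 12, 13}


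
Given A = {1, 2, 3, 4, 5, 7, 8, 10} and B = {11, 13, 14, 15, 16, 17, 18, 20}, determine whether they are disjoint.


Disjoint means A ∩ B = ∅.
A ∩ B = ∅
A ∩ B = ∅, so A and B are disjoint.

Yes, A and B are disjoint


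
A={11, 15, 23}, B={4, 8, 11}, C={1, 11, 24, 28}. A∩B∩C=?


A ∩ B = {11}
(A ∩ B) ∩ C = {11}

A ∩ B ∩ C = {11}


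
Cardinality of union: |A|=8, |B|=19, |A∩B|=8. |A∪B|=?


|A ∪ B| = |A| + |B| - |A ∩ B|
= 8 + 19 - 8
= 19

|A ∪ B| = 19


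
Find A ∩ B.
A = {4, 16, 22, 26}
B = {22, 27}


A ∩ B = elements in both A and B
A = {4, 16, 22, 26}
B = {22, 27}
A ∩ B = {22}

A ∩ B = {22}


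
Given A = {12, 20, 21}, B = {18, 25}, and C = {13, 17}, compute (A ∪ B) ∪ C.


A ∪ B = {12, 18, 20, 21, 25}
(A ∪ B) ∪ C = {12, 13, 17, 18, 20, 21, 25}

A ∪ B ∪ C = {12, 13, 17, 18, 20, 21, 25}


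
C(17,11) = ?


C(n,k) = n! / (k!(n-k)!)
C(17,11) = 17! / (11!6!)
= 12376

C(17,11) = 12376


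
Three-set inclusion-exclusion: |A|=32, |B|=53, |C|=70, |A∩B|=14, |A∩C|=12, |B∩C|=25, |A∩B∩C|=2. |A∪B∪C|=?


|A∪B∪C| = |A|+|B|+|C| - |A∩B|-|A∩C|-|B∩C| + |A∩B∩C|
= 32+53+70 - 14-12-25 + 2
= 155 - 51 + 2
= 106

|A ∪ B ∪ C| = 106


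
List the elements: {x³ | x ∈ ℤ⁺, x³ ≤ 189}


Checking each candidate:
Condition: positive perfect cubes ≤ 189
Result = {1, 8, 27, 64, 125}

{1, 8, 27, 64, 125}


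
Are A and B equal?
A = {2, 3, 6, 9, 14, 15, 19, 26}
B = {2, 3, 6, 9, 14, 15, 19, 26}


Two sets are equal iff they have exactly the same elements.
A = {2, 3, 6, 9, 14, 15, 19, 26}
B = {2, 3, 6, 9, 14, 15, 19, 26}
Same elements → A = B

Yes, A = B


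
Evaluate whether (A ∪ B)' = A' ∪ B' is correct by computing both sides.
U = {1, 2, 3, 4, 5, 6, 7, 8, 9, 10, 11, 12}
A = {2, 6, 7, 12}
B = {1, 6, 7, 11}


LHS: A ∪ B = {1, 2, 6, 7, 11, 12}
(A ∪ B)' = U \ (A ∪ B) = {3, 4, 5, 8, 9, 10}
A' = {1, 3, 4, 5, 8, 9, 10, 11}, B' = {2, 3, 4, 5, 8, 9, 10, 12}
Claimed RHS: A' ∪ B' = {1, 2, 3, 4, 5, 8, 9, 10, 11, 12}
Identity is INVALID: LHS = {3, 4, 5, 8, 9, 10} but the RHS claimed here equals {1, 2, 3, 4, 5, 8, 9, 10, 11, 12}. The correct form is (A ∪ B)' = A' ∩ B'.

Identity is invalid: (A ∪ B)' = {3, 4, 5, 8, 9, 10} but A' ∪ B' = {1, 2, 3, 4, 5, 8, 9, 10, 11, 12}. The correct De Morgan law is (A ∪ B)' = A' ∩ B'.


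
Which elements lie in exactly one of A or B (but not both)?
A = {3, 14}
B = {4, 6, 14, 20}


A △ B = (A \ B) ∪ (B \ A) = elements in exactly one of A or B
A \ B = {3}
B \ A = {4, 6, 20}
A △ B = {3, 4, 6, 20}

A △ B = {3, 4, 6, 20}


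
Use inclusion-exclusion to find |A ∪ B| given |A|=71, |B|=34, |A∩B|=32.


|A ∪ B| = |A| + |B| - |A ∩ B|
= 71 + 34 - 32
= 73

|A ∪ B| = 73


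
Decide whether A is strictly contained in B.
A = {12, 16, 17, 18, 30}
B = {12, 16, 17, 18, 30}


A ⊂ B requires: A ⊆ B AND A ≠ B.
A ⊆ B? Yes
A = B? Yes
A = B, so A is not a PROPER subset.

No, A is not a proper subset of B


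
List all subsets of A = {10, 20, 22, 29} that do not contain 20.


A subset of A that omits 20 is a subset of A \ {20}, so there are 2^(n-1) = 2^3 = 8 of them.
Subsets excluding 20: ∅, {10}, {22}, {29}, {10, 22}, {10, 29}, {22, 29}, {10, 22, 29}

Subsets excluding 20 (8 total): ∅, {10}, {22}, {29}, {10, 22}, {10, 29}, {22, 29}, {10, 22, 29}


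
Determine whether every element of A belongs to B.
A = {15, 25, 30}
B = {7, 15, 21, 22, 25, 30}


A ⊆ B means every element of A is in B.
All elements of A are in B.
So A ⊆ B.

Yes, A ⊆ B


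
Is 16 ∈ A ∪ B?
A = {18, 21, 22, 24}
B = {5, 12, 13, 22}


A = {18, 21, 22, 24}, B = {5, 12, 13, 22}
A ∪ B = all elements in A or B
A ∪ B = {5, 12, 13, 18, 21, 22, 24}
Checking if 16 ∈ A ∪ B
16 is not in A ∪ B → False

16 ∉ A ∪ B


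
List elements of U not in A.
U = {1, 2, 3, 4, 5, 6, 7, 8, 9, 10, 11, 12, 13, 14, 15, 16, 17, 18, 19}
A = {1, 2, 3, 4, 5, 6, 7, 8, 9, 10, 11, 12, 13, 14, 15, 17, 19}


Aᶜ = U \ A = elements in U but not in A
U = {1, 2, 3, 4, 5, 6, 7, 8, 9, 10, 11, 12, 13, 14, 15, 16, 17, 18, 19}
A = {1, 2, 3, 4, 5, 6, 7, 8, 9, 10, 11, 12, 13, 14, 15, 17, 19}
Aᶜ = {16, 18}

Aᶜ = {16, 18}


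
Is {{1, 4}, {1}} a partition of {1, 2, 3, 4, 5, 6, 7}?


A partition requires: (1) non-empty parts, (2) pairwise disjoint, (3) union = U
Parts: {1, 4}, {1}
Union of parts: {1, 4}
U = {1, 2, 3, 4, 5, 6, 7}
All non-empty? True
Pairwise disjoint? False
Covers U? False

No, not a valid partition


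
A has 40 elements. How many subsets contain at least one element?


Total subsets = 2^n = 2^40 = 1099511627776
Non-empty subsets exclude the empty set: 2^n - 1
= 1099511627776 - 1
= 1099511627775

Number of non-empty subsets = 1099511627775


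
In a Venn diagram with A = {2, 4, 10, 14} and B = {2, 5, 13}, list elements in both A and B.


A = {2, 4, 10, 14}
B = {2, 5, 13}
Region: in both A and B
Elements: {2}

Elements in both A and B: {2}


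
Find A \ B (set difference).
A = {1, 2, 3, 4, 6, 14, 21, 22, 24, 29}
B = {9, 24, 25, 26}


A \ B = elements in A but not in B
A = {1, 2, 3, 4, 6, 14, 21, 22, 24, 29}
B = {9, 24, 25, 26}
Remove from A any elements in B
A \ B = {1, 2, 3, 4, 6, 14, 21, 22, 29}

A \ B = {1, 2, 3, 4, 6, 14, 21, 22, 29}


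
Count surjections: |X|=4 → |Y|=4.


n = |X| = 4, k = |Y| = 4. Surjections via inclusion-exclusion:
S(n,k) = Σ(-1)^i × C(k,i) × (k-i)^n, i=0 to k
i=0: (-1)^0×C(4,0)×4^4 = 256
i=1: (-1)^1×C(4,1)×3^4 = -324
i=2: (-1)^2×C(4,2)×2^4 = 96
i=3: (-1)^3×C(4,3)×1^4 = -4
i=4: (-1)^4×C(4,4)×0^4 = 0
Total = 24

Number of surjections = 24


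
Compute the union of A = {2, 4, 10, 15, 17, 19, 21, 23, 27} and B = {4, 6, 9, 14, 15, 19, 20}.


A ∪ B = all elements in A or B (or both)
A = {2, 4, 10, 15, 17, 19, 21, 23, 27}
B = {4, 6, 9, 14, 15, 19, 20}
A ∪ B = {2, 4, 6, 9, 10, 14, 15, 17, 19, 20, 21, 23, 27}

A ∪ B = {2, 4, 6, 9, 10, 14, 15, 17, 19, 20, 21, 23, 27}


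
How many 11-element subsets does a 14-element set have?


C(n,k) = n! / (k!(n-k)!)
C(14,11) = 14! / (11!3!)
= 364

C(14,11) = 364


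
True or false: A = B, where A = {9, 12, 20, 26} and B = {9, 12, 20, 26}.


Two sets are equal iff they have exactly the same elements.
A = {9, 12, 20, 26}
B = {9, 12, 20, 26}
Same elements → A = B

Yes, A = B


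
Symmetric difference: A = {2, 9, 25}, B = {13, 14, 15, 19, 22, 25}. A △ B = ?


A △ B = (A \ B) ∪ (B \ A) = elements in exactly one of A or B
A \ B = {2, 9}
B \ A = {13, 14, 15, 19, 22}
A △ B = {2, 9, 13, 14, 15, 19, 22}

A △ B = {2, 9, 13, 14, 15, 19, 22}


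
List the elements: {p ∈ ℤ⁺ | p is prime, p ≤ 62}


Checking each candidate:
Condition: primes ≤ 62
Result = {2, 3, 5, 7, 11, 13, 17, 19, 23, 29, 31, 37, 41, 43, 47, 53, 59, 61}

{2, 3, 5, 7, 11, 13, 17, 19, 23, 29, 31, 37, 41, 43, 47, 53, 59, 61}


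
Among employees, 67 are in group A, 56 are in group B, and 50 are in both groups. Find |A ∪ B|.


|A ∪ B| = |A| + |B| - |A ∩ B|
= 67 + 56 - 50
= 73

|A ∪ B| = 73


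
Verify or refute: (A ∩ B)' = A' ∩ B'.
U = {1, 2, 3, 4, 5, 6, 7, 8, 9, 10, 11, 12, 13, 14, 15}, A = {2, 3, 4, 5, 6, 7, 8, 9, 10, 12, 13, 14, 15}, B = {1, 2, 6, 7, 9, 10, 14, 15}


LHS: A ∩ B = {2, 6, 7, 9, 10, 14, 15}
(A ∩ B)' = U \ (A ∩ B) = {1, 3, 4, 5, 8, 11, 12, 13}
A' = {1, 11}, B' = {3, 4, 5, 8, 11, 12, 13}
Claimed RHS: A' ∩ B' = {11}
Identity is INVALID: LHS = {1, 3, 4, 5, 8, 11, 12, 13} but the RHS claimed here equals {11}. The correct form is (A ∩ B)' = A' ∪ B'.

Identity is invalid: (A ∩ B)' = {1, 3, 4, 5, 8, 11, 12, 13} but A' ∩ B' = {11}. The correct De Morgan law is (A ∩ B)' = A' ∪ B'.


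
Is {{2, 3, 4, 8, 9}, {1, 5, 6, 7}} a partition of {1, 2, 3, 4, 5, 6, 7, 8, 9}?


A partition requires: (1) non-empty parts, (2) pairwise disjoint, (3) union = U
Parts: {2, 3, 4, 8, 9}, {1, 5, 6, 7}
Union of parts: {1, 2, 3, 4, 5, 6, 7, 8, 9}
U = {1, 2, 3, 4, 5, 6, 7, 8, 9}
All non-empty? True
Pairwise disjoint? True
Covers U? True

Yes, valid partition


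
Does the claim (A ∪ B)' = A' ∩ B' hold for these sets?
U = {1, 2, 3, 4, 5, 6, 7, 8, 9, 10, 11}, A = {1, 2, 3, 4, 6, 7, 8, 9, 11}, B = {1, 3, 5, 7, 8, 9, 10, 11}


LHS: A ∪ B = {1, 2, 3, 4, 5, 6, 7, 8, 9, 10, 11}
(A ∪ B)' = U \ (A ∪ B) = ∅
A' = {5, 10}, B' = {2, 4, 6}
Claimed RHS: A' ∩ B' = ∅
Identity is VALID: LHS = RHS = ∅ ✓

Identity is valid. (A ∪ B)' = A' ∩ B' = ∅


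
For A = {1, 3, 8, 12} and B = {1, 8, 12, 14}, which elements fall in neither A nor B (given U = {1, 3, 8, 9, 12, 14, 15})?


A = {1, 3, 8, 12}
B = {1, 8, 12, 14}
Region: in neither A nor B (given U = {1, 3, 8, 9, 12, 14, 15})
Elements: {9, 15}

Elements in neither A nor B (given U = {1, 3, 8, 9, 12, 14, 15}): {9, 15}


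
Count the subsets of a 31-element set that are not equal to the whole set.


Total subsets = 2^n = 2^31 = 2147483648
Proper subsets exclude the set itself: 2^n - 1
= 2147483648 - 1
= 2147483647

Number of proper subsets = 2147483647


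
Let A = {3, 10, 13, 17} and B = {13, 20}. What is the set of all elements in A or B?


A ∪ B = all elements in A or B (or both)
A = {3, 10, 13, 17}
B = {13, 20}
A ∪ B = {3, 10, 13, 17, 20}

A ∪ B = {3, 10, 13, 17, 20}


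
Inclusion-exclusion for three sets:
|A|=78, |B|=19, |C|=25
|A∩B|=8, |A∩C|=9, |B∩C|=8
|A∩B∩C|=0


|A∪B∪C| = |A|+|B|+|C| - |A∩B|-|A∩C|-|B∩C| + |A∩B∩C|
= 78+19+25 - 8-9-8 + 0
= 122 - 25 + 0
= 97

|A ∪ B ∪ C| = 97


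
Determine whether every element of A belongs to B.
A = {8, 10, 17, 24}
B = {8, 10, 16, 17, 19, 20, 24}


A ⊆ B means every element of A is in B.
All elements of A are in B.
So A ⊆ B.

Yes, A ⊆ B


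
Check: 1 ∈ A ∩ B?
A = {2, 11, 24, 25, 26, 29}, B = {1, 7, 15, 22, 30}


A = {2, 11, 24, 25, 26, 29}, B = {1, 7, 15, 22, 30}
A ∩ B = elements in both A and B
A ∩ B = ∅
Checking if 1 ∈ A ∩ B
1 is not in A ∩ B → False

1 ∉ A ∩ B


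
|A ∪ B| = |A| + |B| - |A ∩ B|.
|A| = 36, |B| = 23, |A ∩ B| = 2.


|A ∪ B| = |A| + |B| - |A ∩ B|
= 36 + 23 - 2
= 57

|A ∪ B| = 57


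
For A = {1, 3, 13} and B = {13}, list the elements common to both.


A ∩ B = elements in both A and B
A = {1, 3, 13}
B = {13}
A ∩ B = {13}

A ∩ B = {13}


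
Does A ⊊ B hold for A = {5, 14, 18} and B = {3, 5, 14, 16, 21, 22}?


A ⊂ B requires: A ⊆ B AND A ≠ B.
A ⊆ B? No
A ⊄ B, so A is not a proper subset.

No, A is not a proper subset of B


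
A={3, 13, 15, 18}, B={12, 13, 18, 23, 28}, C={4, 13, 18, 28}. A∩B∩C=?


A ∩ B = {13, 18}
(A ∩ B) ∩ C = {13, 18}

A ∩ B ∩ C = {13, 18}
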